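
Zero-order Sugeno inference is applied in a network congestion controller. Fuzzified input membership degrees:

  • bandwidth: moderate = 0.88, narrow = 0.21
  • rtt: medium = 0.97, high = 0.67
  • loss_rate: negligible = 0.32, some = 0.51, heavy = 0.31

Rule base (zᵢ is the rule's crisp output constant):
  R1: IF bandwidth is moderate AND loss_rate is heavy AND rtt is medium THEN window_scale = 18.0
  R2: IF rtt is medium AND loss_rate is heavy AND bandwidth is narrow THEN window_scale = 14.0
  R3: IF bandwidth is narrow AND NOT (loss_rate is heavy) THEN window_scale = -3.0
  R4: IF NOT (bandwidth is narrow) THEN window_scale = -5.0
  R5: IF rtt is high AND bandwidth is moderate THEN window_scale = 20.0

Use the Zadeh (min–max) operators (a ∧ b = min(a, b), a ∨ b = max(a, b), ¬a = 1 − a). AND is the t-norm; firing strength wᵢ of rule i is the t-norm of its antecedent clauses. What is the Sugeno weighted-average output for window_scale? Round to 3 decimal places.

R1 (z=18.0): moderate=0.88, heavy=0.31, medium=0.97; AND[min(a, b)] → w = 0.31
R2 (z=14.0): medium=0.97, heavy=0.31, narrow=0.21; AND[min(a, b)] → w = 0.21
R3 (z=-3.0): narrow=0.21, ¬heavy=1−0.31=0.69; AND[min(a, b)] → w = 0.21
R4 (z=-5.0): ¬narrow=1−0.21=0.79 → w = 0.79
R5 (z=20.0): high=0.67, moderate=0.88; AND[min(a, b)] → w = 0.67
Weighted average = (0.31·18.0 + 0.21·14.0 + 0.21·-3.0 + 0.79·-5.0 + 0.67·20.0) / (0.31 + 0.21 + 0.21 + 0.79 + 0.67)
  = 17.3400 / 2.1900 = 7.918

7.918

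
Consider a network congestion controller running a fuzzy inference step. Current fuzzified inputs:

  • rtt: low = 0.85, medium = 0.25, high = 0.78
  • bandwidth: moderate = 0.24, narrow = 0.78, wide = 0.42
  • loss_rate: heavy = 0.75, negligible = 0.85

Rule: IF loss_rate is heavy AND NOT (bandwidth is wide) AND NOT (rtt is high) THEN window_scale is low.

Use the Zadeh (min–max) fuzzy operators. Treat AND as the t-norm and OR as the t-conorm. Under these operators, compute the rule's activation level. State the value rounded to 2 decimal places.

firing strength: heavy=0.75, ¬wide=1−0.42=0.58, ¬high=1−0.78=0.22; AND[min(a, b)] → w = 0.22

0.22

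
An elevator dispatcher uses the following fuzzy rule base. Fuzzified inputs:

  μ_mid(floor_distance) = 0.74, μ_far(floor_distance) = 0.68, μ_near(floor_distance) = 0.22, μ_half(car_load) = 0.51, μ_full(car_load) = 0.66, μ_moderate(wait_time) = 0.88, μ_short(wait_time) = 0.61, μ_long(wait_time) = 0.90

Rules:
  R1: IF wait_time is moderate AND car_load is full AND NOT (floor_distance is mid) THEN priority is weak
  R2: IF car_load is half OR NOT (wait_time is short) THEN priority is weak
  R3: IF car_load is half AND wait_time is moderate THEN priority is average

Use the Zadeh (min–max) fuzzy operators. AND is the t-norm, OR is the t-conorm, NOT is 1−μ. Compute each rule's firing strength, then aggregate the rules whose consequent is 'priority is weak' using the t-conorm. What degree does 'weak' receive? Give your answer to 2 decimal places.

0.51

R1: moderate=0.88, full=0.66, ¬mid=1−0.74=0.26; AND[min(a, b)] → w = 0.26
R2: half=0.51, ¬short=1−0.61=0.39; OR[max(a, b)] → w = 0.51
R3: half=0.51, moderate=0.88; AND[min(a, b)] → w = 0.51
Rules with consequent 'weak': {R1, R2} → strengths 0.26, 0.51
Aggregate via t-conorm [max(a, b)]: 0.51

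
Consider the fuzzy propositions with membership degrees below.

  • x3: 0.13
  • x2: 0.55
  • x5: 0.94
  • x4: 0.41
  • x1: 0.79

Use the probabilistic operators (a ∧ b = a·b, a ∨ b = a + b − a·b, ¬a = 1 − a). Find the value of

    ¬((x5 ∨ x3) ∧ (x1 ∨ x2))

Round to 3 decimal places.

x5 ∨ x3 = a + b − a·b on (0.9400, 0.1300) = 0.9478
x1 ∨ x2 = a + b − a·b on (0.7900, 0.5500) = 0.9055
(x5 ∨ x3) ∧ (x1 ∨ x2) = a·b on (0.9478, 0.9055) = 0.8582
¬((x5 ∨ x3) ∧ (x1 ∨ x2)) = 1 − 0.8582 = 0.1418

0.142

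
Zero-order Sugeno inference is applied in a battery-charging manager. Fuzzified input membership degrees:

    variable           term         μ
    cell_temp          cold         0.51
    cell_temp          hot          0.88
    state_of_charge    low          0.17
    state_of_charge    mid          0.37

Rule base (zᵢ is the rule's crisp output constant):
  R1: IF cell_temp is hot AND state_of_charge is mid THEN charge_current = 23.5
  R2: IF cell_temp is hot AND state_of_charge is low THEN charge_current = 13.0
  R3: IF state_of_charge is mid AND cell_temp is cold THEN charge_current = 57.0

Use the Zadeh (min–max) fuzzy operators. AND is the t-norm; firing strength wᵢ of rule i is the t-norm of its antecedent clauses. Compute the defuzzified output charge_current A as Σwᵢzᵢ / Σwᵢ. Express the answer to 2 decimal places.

R1 (z=23.5): hot=0.88, mid=0.37; AND[min(a, b)] → w = 0.37
R2 (z=13.0): hot=0.88, low=0.17; AND[min(a, b)] → w = 0.17
R3 (z=57.0): mid=0.37, cold=0.51; AND[min(a, b)] → w = 0.37
Weighted average = (0.37·23.5 + 0.17·13.0 + 0.37·57.0) / (0.37 + 0.17 + 0.37)
  = 31.9950 / 0.9100 = 35.16

35.16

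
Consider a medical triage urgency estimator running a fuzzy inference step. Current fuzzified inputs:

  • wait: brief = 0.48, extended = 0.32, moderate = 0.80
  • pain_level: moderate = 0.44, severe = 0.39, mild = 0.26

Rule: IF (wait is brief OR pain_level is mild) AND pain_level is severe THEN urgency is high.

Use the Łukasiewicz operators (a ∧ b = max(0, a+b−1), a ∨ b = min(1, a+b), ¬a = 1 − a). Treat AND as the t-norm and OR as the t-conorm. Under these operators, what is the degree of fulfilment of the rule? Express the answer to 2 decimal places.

0.13

firing strength: (brief=0.48 OR mild=0.26) = 0.74; AND[max(0, a+b−1)] with severe=0.39 → w = 0.13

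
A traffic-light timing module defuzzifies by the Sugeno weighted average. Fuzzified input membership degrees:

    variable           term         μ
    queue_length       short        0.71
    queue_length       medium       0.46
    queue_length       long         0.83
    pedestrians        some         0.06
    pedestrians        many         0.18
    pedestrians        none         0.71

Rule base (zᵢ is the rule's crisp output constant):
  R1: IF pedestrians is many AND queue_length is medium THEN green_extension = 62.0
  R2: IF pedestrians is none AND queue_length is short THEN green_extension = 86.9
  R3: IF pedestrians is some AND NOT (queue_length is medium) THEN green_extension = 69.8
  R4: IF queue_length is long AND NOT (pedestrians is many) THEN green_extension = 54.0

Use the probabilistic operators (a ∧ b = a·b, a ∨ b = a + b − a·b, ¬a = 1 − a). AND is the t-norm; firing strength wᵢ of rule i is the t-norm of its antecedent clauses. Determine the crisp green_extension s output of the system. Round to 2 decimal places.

67.66

R1 (z=62.0): many=0.18, medium=0.46; AND[a·b] → w = 0.0828
R2 (z=86.9): none=0.71, short=0.71; AND[a·b] → w = 0.5041
R3 (z=69.8): some=0.06, ¬medium=1−0.46=0.54; AND[a·b] → w = 0.0324
R4 (z=54.0): long=0.83, ¬many=1−0.18=0.82; AND[a·b] → w = 0.6806
Weighted average = (0.0828·62.0 + 0.5041·86.9 + 0.0324·69.8 + 0.6806·54.0) / (0.0828 + 0.5041 + 0.0324 + 0.6806)
  = 87.9538 / 1.2999 = 67.66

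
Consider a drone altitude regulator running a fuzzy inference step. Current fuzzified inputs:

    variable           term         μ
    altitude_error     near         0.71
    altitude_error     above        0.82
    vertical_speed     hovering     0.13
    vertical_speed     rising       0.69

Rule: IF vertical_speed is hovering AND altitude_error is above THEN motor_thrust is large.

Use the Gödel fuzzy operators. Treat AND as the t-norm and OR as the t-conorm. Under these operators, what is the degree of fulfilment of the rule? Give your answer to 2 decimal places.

firing strength: hovering=0.13, above=0.82; AND[min(a, b)] → w = 0.13

0.13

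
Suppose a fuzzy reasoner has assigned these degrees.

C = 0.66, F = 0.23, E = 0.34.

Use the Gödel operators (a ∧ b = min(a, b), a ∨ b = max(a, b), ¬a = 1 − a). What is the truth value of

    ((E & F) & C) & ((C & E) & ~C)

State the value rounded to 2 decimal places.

0.23

E & F = min(a, b) on (0.34, 0.23) = 0.23
(E & F) & C = min(a, b) on (0.23, 0.66) = 0.23
C & E = min(a, b) on (0.66, 0.34) = 0.34
~C = 1 − 0.66 = 0.34
(C & E) & ~C = min(a, b) on (0.34, 0.34) = 0.34
((E & F) & C) & ((C & E) & ~C) = min(a, b) on (0.23, 0.34) = 0.23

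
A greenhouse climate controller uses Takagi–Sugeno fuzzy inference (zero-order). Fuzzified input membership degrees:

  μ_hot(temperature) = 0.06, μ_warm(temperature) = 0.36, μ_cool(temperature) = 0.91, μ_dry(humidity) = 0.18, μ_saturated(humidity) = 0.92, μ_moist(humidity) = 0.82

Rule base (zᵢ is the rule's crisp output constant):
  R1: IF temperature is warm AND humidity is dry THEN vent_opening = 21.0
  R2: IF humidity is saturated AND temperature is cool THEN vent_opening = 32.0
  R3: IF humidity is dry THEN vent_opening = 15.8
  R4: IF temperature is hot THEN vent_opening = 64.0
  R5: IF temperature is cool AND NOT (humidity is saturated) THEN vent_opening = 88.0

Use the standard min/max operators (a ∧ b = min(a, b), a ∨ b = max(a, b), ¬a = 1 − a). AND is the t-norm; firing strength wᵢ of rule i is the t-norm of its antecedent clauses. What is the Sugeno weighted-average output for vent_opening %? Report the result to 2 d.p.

33.07

R1 (z=21.0): warm=0.36, dry=0.18; AND[min(a, b)] → w = 0.18
R2 (z=32.0): saturated=0.92, cool=0.91; AND[min(a, b)] → w = 0.91
R3 (z=15.8): dry=0.18 → w = 0.18
R4 (z=64.0): hot=0.06 → w = 0.06
R5 (z=88.0): cool=0.91, ¬saturated=1−0.92=0.08; AND[min(a, b)] → w = 0.08
Weighted average = (0.18·21.0 + 0.91·32.0 + 0.18·15.8 + 0.06·64.0 + 0.08·88.0) / (0.18 + 0.91 + 0.18 + 0.06 + 0.08)
  = 46.6240 / 1.4100 = 33.07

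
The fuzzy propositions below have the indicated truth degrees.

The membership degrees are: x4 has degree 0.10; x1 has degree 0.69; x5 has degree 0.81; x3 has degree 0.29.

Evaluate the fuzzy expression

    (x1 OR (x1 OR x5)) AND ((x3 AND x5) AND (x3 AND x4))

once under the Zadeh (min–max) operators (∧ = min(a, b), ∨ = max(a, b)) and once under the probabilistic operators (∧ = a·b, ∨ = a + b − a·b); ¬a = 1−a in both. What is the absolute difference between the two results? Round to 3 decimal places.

0.093

Under Zadeh (min–max):
  x1 OR x5 = max(a, b) on (0.69, 0.81) = 0.81
  x1 OR (x1 OR x5) = max(a, b) on (0.69, 0.81) = 0.81
  x3 AND x5 = min(a, b) on (0.29, 0.81) = 0.29
  x3 AND x4 = min(a, b) on (0.29, 0.10) = 0.10
  (x3 AND x5) AND (x3 AND x4) = min(a, b) on (0.29, 0.10) = 0.10
  (x1 OR (x1 OR x5)) AND ((x3 AND x5) AND (x3 AND x4)) = min(a, b) on (0.81, 0.10) = 0.10
  → value = 0.1000
Under probabilistic:
  x1 OR x5 = a + b − a·b on (0.6900, 0.8100) = 0.9411
  x1 OR (x1 OR x5) = a + b − a·b on (0.6900, 0.9411) = 0.9817
  x3 AND x5 = a·b on (0.2900, 0.8100) = 0.2349
  x3 AND x4 = a·b on (0.2900, 0.1000) = 0.0290
  (x3 AND x5) AND (x3 AND x4) = a·b on (0.2349, 0.0290) = 0.0068
  (x1 OR (x1 OR x5)) AND ((x3 AND x5) AND (x3 AND x4)) = a·b on (0.9817, 0.0068) = 0.0067
  → value = 0.0067
|0.1000 − 0.0067| = 0.093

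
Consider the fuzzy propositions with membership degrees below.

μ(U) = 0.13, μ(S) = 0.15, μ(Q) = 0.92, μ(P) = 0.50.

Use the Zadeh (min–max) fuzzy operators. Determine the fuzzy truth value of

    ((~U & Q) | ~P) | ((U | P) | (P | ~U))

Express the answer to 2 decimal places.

~U = 1 − 0.13 = 0.87
~U & Q = min(a, b) on (0.87, 0.92) = 0.87
~P = 1 − 0.50 = 0.50
(~U & Q) | ~P = max(a, b) on (0.87, 0.50) = 0.87
U | P = max(a, b) on (0.13, 0.50) = 0.50
~U = 1 − 0.13 = 0.87
P | ~U = max(a, b) on (0.50, 0.87) = 0.87
(U | P) | (P | ~U) = max(a, b) on (0.50, 0.87) = 0.87
((~U & Q) | ~P) | ((U | P) | (P | ~U)) = max(a, b) on (0.87, 0.87) = 0.87

0.87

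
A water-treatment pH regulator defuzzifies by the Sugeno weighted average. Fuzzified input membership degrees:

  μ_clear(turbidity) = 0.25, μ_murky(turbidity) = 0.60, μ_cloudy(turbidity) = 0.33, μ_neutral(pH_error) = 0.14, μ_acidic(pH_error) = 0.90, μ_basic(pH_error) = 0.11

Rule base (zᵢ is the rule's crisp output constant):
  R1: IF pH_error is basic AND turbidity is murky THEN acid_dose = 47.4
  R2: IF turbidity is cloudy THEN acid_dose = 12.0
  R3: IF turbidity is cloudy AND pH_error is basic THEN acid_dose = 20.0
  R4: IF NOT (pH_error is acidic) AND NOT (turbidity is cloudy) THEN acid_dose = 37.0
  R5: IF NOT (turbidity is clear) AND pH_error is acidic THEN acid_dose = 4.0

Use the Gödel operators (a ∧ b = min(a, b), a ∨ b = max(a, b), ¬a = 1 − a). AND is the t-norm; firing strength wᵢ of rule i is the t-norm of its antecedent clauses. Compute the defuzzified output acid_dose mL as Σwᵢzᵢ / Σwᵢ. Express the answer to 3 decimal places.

R1 (z=47.4): basic=0.11, murky=0.60; AND[min(a, b)] → w = 0.11
R2 (z=12.0): cloudy=0.33 → w = 0.33
R3 (z=20.0): cloudy=0.33, basic=0.11; AND[min(a, b)] → w = 0.11
R4 (z=37.0): ¬acidic=1−0.90=0.10, ¬cloudy=1−0.33=0.67; AND[min(a, b)] → w = 0.10
R5 (z=4.0): ¬clear=1−0.25=0.75, acidic=0.90; AND[min(a, b)] → w = 0.75
Weighted average = (0.11·47.4 + 0.33·12.0 + 0.11·20.0 + 0.10·37.0 + 0.75·4.0) / (0.11 + 0.33 + 0.11 + 0.10 + 0.75)
  = 18.0740 / 1.4000 = 12.910

12.910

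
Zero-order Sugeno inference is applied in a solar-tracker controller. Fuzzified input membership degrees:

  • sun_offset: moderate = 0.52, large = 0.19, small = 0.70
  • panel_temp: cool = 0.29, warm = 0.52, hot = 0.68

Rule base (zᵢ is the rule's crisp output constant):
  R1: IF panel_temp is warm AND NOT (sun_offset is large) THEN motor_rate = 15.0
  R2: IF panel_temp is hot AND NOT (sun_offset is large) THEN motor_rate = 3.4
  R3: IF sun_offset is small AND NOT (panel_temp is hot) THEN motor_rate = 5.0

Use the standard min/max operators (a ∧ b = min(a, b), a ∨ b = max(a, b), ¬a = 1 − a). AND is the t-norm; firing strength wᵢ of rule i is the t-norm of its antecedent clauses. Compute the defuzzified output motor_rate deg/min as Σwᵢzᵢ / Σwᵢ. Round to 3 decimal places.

R1 (z=15.0): warm=0.52, ¬large=1−0.19=0.81; AND[min(a, b)] → w = 0.52
R2 (z=3.4): hot=0.68, ¬large=1−0.19=0.81; AND[min(a, b)] → w = 0.68
R3 (z=5.0): small=0.70, ¬hot=1−0.68=0.32; AND[min(a, b)] → w = 0.32
Weighted average = (0.52·15.0 + 0.68·3.4 + 0.32·5.0) / (0.52 + 0.68 + 0.32)
  = 11.7120 / 1.5200 = 7.705

7.705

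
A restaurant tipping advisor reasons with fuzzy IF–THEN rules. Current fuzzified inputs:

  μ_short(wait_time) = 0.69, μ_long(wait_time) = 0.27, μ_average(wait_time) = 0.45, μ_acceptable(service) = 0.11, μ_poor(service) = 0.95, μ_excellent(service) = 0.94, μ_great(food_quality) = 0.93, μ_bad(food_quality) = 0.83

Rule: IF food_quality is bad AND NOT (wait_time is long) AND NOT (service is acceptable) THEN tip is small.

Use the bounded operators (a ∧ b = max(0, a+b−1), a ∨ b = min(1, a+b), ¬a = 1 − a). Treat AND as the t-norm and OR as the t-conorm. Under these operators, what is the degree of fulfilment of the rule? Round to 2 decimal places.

0.45

firing strength: bad=0.83, ¬long=1−0.27=0.73, ¬acceptable=1−0.11=0.89; AND[max(0, a+b−1)] → w = 0.45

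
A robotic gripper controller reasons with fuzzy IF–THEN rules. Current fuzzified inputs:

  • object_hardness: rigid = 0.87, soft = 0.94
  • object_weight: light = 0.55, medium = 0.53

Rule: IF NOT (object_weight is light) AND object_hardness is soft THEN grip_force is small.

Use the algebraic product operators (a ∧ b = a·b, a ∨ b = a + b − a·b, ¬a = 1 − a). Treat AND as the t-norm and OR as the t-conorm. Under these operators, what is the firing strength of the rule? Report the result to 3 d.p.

0.423

firing strength: ¬light=1−0.55=0.45, soft=0.94; AND[a·b] → w = 0.4230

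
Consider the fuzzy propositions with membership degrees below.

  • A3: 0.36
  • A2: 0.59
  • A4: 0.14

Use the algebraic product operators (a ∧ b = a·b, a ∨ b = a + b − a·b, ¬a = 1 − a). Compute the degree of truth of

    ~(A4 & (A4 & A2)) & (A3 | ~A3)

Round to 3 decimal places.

A4 & A2 = a·b on (0.1400, 0.5900) = 0.0826
A4 & (A4 & A2) = a·b on (0.1400, 0.0826) = 0.0116
~(A4 & (A4 & A2)) = 1 − 0.0116 = 0.9884
~A3 = 1 − 0.3600 = 0.6400
A3 | ~A3 = a + b − a·b on (0.3600, 0.6400) = 0.7696
~(A4 & (A4 & A2)) & (A3 | ~A3) = a·b on (0.9884, 0.7696) = 0.7607

0.761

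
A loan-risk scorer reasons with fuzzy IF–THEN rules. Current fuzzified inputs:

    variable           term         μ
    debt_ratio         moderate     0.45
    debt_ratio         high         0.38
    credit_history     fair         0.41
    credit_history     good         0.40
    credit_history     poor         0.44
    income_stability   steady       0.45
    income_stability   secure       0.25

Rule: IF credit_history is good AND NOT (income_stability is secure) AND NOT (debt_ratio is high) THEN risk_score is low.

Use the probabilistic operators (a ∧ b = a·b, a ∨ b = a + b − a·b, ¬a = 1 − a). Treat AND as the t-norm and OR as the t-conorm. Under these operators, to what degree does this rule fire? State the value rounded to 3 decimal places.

firing strength: good=0.40, ¬secure=1−0.25=0.75, ¬high=1−0.38=0.62; AND[a·b] → w = 0.1860

0.186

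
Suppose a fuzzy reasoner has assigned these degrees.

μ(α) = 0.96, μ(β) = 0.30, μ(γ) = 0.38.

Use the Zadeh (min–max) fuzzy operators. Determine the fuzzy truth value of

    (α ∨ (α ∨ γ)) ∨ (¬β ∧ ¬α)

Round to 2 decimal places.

α ∨ γ = max(a, b) on (0.96, 0.38) = 0.96
α ∨ (α ∨ γ) = max(a, b) on (0.96, 0.96) = 0.96
¬β = 1 − 0.30 = 0.70
¬α = 1 − 0.96 = 0.04
¬β ∧ ¬α = min(a, b) on (0.70, 0.04) = 0.04
(α ∨ (α ∨ γ)) ∨ (¬β ∧ ¬α) = max(a, b) on (0.96, 0.04) = 0.96

0.96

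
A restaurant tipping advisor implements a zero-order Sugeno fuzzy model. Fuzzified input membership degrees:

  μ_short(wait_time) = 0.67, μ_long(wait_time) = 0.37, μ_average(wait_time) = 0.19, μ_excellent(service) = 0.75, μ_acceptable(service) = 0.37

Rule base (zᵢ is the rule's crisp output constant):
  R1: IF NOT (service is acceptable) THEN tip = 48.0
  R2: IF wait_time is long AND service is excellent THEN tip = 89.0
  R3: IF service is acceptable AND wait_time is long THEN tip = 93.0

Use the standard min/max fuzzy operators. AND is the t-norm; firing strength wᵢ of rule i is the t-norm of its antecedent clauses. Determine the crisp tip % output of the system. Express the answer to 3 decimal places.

R1 (z=48.0): ¬acceptable=1−0.37=0.63 → w = 0.63
R2 (z=89.0): long=0.37, excellent=0.75; AND[min(a, b)] → w = 0.37
R3 (z=93.0): acceptable=0.37, long=0.37; AND[min(a, b)] → w = 0.37
Weighted average = (0.63·48.0 + 0.37·89.0 + 0.37·93.0) / (0.63 + 0.37 + 0.37)
  = 97.5800 / 1.3700 = 71.226

71.226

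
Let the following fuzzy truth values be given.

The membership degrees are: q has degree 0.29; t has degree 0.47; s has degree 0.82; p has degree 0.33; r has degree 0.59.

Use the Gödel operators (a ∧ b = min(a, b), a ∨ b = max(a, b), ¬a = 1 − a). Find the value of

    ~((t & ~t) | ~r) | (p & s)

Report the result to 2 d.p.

~t = 1 − 0.47 = 0.53
t & ~t = min(a, b) on (0.47, 0.53) = 0.47
~r = 1 − 0.59 = 0.41
(t & ~t) | ~r = max(a, b) on (0.47, 0.41) = 0.47
~((t & ~t) | ~r) = 1 − 0.47 = 0.53
p & s = min(a, b) on (0.33, 0.82) = 0.33
~((t & ~t) | ~r) | (p & s) = max(a, b) on (0.53, 0.33) = 0.53

0.53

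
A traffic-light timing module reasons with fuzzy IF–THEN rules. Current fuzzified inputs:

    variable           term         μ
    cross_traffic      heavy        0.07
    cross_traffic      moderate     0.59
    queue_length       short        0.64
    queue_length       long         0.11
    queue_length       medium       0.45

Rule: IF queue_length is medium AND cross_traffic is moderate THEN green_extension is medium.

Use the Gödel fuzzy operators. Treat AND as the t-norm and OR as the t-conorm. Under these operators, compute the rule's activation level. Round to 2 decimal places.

0.45

firing strength: medium=0.45, moderate=0.59; AND[min(a, b)] → w = 0.45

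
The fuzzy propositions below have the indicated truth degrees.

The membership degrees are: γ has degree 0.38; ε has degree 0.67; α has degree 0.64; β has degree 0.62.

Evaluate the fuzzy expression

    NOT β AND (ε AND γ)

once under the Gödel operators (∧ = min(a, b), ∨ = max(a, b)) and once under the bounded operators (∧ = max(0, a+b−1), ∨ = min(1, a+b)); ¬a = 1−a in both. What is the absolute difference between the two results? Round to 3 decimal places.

0.380

Under Gödel:
  NOT β = 1 − 0.62 = 0.38
  ε AND γ = min(a, b) on (0.67, 0.38) = 0.38
  NOT β AND (ε AND γ) = min(a, b) on (0.38, 0.38) = 0.38
  → value = 0.3800
Under bounded:
  NOT β = 1 − 0.62 = 0.38
  ε AND γ = max(0, a+b−1) on (0.67, 0.38) = 0.05
  NOT β AND (ε AND γ) = max(0, a+b−1) on (0.38, 0.05) = 0.00
  → value = 0.0000
|0.3800 − 0.0000| = 0.380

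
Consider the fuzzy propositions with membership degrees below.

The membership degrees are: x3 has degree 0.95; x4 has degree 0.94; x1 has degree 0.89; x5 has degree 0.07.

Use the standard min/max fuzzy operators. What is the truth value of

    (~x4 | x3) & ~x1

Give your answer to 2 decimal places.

~x4 = 1 − 0.94 = 0.06
~x4 | x3 = max(a, b) on (0.06, 0.95) = 0.95
~x1 = 1 − 0.89 = 0.11
(~x4 | x3) & ~x1 = min(a, b) on (0.95, 0.11) = 0.11

0.11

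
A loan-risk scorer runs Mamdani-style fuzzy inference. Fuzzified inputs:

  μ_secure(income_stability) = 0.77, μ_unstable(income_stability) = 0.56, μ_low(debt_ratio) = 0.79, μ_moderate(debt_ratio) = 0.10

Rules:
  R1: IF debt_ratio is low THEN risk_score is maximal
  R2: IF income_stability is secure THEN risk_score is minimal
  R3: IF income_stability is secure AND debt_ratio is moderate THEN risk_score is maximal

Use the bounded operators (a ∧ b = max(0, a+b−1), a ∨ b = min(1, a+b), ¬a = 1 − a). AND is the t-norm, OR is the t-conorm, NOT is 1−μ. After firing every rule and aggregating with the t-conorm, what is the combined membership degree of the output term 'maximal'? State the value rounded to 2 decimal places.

R1: low=0.79 → w = 0.79
R2: secure=0.77 → w = 0.77
R3: secure=0.77, moderate=0.10; AND[max(0, a+b−1)] → w = 0.00
Rules with consequent 'maximal': {R1, R3} → strengths 0.79, 0.00
Aggregate via t-conorm [min(1, a+b)]: 0.79

0.79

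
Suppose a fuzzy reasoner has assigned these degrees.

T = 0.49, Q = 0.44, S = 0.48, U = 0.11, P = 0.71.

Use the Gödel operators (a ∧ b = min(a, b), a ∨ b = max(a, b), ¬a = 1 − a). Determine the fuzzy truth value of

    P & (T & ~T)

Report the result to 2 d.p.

0.49

~T = 1 − 0.49 = 0.51
T & ~T = min(a, b) on (0.49, 0.51) = 0.49
P & (T & ~T) = min(a, b) on (0.71, 0.49) = 0.49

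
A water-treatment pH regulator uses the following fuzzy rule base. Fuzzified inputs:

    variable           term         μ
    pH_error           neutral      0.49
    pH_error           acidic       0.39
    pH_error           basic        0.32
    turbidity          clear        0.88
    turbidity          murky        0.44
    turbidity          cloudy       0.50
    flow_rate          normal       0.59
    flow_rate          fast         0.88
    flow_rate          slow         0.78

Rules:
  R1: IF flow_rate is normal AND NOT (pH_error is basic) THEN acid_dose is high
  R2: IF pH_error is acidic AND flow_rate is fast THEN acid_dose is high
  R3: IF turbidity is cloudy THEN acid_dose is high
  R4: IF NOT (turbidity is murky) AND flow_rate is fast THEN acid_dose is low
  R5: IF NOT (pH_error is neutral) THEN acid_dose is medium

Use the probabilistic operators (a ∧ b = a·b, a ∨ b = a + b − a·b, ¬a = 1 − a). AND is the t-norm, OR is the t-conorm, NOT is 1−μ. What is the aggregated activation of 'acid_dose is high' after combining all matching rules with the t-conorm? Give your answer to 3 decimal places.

R1: normal=0.59, ¬basic=1−0.32=0.68; AND[a·b] → w = 0.4012
R2: acidic=0.39, fast=0.88; AND[a·b] → w = 0.3432
R3: cloudy=0.50 → w = 0.5000
R4: ¬murky=1−0.44=0.56, fast=0.88; AND[a·b] → w = 0.4928
R5: ¬neutral=1−0.49=0.51 → w = 0.5100
Rules with consequent 'high': {R1, R2, R3} → strengths 0.4012, 0.3432, 0.5000
Aggregate via t-conorm [a + b − a·b]: 0.8034

0.803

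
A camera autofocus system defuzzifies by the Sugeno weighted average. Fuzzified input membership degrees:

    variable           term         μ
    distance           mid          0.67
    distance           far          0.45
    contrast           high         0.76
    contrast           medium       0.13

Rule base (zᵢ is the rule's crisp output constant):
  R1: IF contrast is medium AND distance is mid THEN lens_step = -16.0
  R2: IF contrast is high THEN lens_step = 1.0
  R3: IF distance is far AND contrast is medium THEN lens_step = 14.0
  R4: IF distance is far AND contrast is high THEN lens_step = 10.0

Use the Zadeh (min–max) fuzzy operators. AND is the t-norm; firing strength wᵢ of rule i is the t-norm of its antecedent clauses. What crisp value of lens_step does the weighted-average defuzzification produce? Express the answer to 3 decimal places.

R1 (z=-16.0): medium=0.13, mid=0.67; AND[min(a, b)] → w = 0.13
R2 (z=1.0): high=0.76 → w = 0.76
R3 (z=14.0): far=0.45, medium=0.13; AND[min(a, b)] → w = 0.13
R4 (z=10.0): far=0.45, high=0.76; AND[min(a, b)] → w = 0.45
Weighted average = (0.13·-16.0 + 0.76·1.0 + 0.13·14.0 + 0.45·10.0) / (0.13 + 0.76 + 0.13 + 0.45)
  = 5.0000 / 1.4700 = 3.401

3.401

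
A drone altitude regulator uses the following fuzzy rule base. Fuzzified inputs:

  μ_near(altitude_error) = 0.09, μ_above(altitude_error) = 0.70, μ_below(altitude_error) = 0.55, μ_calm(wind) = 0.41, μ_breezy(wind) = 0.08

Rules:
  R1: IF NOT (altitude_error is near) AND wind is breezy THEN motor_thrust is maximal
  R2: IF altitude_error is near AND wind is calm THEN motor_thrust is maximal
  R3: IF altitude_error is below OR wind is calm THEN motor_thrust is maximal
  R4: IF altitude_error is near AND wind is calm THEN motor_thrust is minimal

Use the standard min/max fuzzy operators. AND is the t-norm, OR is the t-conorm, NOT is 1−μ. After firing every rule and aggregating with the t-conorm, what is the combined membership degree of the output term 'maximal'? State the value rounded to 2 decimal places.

0.55

R1: ¬near=1−0.09=0.91, breezy=0.08; AND[min(a, b)] → w = 0.08
R2: near=0.09, calm=0.41; AND[min(a, b)] → w = 0.09
R3: below=0.55, calm=0.41; OR[max(a, b)] → w = 0.55
R4: near=0.09, calm=0.41; AND[min(a, b)] → w = 0.09
Rules with consequent 'maximal': {R1, R2, R3} → strengths 0.08, 0.09, 0.55
Aggregate via t-conorm [max(a, b)]: 0.55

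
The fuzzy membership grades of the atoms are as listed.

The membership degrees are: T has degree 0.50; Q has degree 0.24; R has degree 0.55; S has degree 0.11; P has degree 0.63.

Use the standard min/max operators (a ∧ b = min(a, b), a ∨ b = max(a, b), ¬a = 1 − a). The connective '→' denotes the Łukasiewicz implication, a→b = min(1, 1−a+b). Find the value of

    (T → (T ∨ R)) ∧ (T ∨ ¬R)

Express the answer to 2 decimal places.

0.50

T ∨ R = max(a, b) on (0.50, 0.55) = 0.55
T → (T ∨ R)  [Łukasiewicz: min(1, 1−a+b)] with a=0.50, b=0.55 → 1.00
¬R = 1 − 0.55 = 0.45
T ∨ ¬R = max(a, b) on (0.50, 0.45) = 0.50
(T → (T ∨ R)) ∧ (T ∨ ¬R) = min(a, b) on (1.00, 0.50) = 0.50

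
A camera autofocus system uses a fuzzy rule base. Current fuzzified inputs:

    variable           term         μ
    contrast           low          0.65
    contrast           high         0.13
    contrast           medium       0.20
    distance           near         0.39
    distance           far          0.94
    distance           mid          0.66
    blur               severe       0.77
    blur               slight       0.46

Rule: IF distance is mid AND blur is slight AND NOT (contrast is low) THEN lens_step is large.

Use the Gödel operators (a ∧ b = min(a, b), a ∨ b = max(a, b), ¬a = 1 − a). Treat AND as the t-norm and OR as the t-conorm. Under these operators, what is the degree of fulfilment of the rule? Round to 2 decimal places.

0.35

firing strength: mid=0.66, slight=0.46, ¬low=1−0.65=0.35; AND[min(a, b)] → w = 0.35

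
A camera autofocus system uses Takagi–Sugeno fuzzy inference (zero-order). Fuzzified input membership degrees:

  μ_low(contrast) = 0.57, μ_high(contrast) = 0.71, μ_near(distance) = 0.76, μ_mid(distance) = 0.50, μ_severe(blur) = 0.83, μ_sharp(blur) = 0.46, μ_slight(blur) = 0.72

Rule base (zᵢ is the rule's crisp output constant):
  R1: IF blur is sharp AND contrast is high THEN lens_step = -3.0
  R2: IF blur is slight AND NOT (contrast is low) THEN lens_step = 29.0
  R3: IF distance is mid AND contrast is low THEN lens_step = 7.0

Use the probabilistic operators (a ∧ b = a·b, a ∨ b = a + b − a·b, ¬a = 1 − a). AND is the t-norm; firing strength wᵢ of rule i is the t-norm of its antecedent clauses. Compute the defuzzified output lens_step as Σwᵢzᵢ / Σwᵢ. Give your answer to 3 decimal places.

R1 (z=-3.0): sharp=0.46, high=0.71; AND[a·b] → w = 0.3266
R2 (z=29.0): slight=0.72, ¬low=1−0.57=0.43; AND[a·b] → w = 0.3096
R3 (z=7.0): mid=0.50, low=0.57; AND[a·b] → w = 0.2850
Weighted average = (0.3266·-3.0 + 0.3096·29.0 + 0.2850·7.0) / (0.3266 + 0.3096 + 0.2850)
  = 9.9936 / 0.9212 = 10.848

10.848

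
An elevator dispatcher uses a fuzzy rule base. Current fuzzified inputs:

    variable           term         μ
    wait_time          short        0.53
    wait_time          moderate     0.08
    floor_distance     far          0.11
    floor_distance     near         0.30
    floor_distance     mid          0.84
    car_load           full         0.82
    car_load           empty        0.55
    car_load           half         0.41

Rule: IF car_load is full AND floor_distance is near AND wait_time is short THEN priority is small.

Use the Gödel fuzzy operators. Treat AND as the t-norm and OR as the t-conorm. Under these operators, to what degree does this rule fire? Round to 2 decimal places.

firing strength: full=0.82, near=0.30, short=0.53; AND[min(a, b)] → w = 0.30

0.30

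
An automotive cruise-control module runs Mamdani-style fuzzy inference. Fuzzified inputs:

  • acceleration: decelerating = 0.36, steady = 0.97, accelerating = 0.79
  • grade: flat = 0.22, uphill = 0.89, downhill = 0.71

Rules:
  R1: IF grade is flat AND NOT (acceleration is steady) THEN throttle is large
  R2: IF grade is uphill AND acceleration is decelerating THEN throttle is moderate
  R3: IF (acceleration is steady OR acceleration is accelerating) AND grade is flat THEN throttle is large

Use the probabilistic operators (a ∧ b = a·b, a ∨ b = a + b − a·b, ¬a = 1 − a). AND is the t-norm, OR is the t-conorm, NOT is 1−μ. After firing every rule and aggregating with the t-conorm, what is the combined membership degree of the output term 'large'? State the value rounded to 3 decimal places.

0.224

R1: flat=0.22, ¬steady=1−0.97=0.03; AND[a·b] → w = 0.0066
R2: uphill=0.89, decelerating=0.36; AND[a·b] → w = 0.3204
R3: (steady=0.97 OR accelerating=0.79) = 0.9937; AND[a·b] with flat=0.22 → w = 0.2186
Rules with consequent 'large': {R1, R3} → strengths 0.0066, 0.2186
Aggregate via t-conorm [a + b − a·b]: 0.2238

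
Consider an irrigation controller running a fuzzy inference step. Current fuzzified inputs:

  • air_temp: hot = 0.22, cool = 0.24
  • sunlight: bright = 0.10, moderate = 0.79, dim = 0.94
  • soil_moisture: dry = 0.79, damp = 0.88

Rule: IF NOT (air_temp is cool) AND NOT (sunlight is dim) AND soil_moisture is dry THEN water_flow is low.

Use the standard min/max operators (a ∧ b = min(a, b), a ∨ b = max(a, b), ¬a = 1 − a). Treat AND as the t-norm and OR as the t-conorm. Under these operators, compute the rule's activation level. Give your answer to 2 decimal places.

firing strength: ¬cool=1−0.24=0.76, ¬dim=1−0.94=0.06, dry=0.79; AND[min(a, b)] → w = 0.06

0.06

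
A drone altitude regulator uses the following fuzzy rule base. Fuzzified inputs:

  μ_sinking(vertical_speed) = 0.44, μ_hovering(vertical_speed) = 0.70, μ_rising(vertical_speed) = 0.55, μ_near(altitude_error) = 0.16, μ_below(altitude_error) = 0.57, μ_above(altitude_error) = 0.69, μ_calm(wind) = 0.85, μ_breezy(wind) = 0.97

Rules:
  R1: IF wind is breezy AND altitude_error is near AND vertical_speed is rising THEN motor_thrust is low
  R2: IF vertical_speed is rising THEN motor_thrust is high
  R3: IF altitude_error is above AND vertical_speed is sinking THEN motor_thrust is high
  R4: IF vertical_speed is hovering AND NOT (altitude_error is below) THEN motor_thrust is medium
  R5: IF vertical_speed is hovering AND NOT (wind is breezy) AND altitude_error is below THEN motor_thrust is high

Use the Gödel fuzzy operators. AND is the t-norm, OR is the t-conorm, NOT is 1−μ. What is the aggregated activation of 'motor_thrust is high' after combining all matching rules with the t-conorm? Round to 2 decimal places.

R1: breezy=0.97, near=0.16, rising=0.55; AND[min(a, b)] → w = 0.16
R2: rising=0.55 → w = 0.55
R3: above=0.69, sinking=0.44; AND[min(a, b)] → w = 0.44
R4: hovering=0.70, ¬below=1−0.57=0.43; AND[min(a, b)] → w = 0.43
R5: hovering=0.70, ¬breezy=1−0.97=0.03, below=0.57; AND[min(a, b)] → w = 0.03
Rules with consequent 'high': {R2, R3, R5} → strengths 0.55, 0.44, 0.03
Aggregate via t-conorm [max(a, b)]: 0.55

0.55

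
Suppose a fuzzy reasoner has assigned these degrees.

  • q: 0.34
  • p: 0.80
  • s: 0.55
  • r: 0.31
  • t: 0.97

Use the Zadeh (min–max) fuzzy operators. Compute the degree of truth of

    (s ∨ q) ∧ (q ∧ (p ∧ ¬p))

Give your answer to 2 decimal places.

0.20

s ∨ q = max(a, b) on (0.55, 0.34) = 0.55
¬p = 1 − 0.80 = 0.20
p ∧ ¬p = min(a, b) on (0.80, 0.20) = 0.20
q ∧ (p ∧ ¬p) = min(a, b) on (0.34, 0.20) = 0.20
(s ∨ q) ∧ (q ∧ (p ∧ ¬p)) = min(a, b) on (0.55, 0.20) = 0.20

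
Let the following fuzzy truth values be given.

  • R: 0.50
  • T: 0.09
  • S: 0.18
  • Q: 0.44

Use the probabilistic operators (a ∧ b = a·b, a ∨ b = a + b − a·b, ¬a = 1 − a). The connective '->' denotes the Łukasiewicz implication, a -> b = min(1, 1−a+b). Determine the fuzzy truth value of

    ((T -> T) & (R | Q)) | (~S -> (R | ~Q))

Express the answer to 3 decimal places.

0.989

T -> T  [Łukasiewicz: min(1, 1−a+b)] with a=0.0900, b=0.0900 → 1.0000
R | Q = a + b − a·b on (0.5000, 0.4400) = 0.7200
(T -> T) & (R | Q) = a·b on (1.0000, 0.7200) = 0.7200
~S = 1 − 0.1800 = 0.8200
~Q = 1 − 0.4400 = 0.5600
R | ~Q = a + b − a·b on (0.5000, 0.5600) = 0.7800
~S -> (R | ~Q)  [Łukasiewicz: min(1, 1−a+b)] with a=0.8200, b=0.7800 → 0.9600
((T -> T) & (R | Q)) | (~S -> (R | ~Q)) = a + b − a·b on (0.7200, 0.9600) = 0.9888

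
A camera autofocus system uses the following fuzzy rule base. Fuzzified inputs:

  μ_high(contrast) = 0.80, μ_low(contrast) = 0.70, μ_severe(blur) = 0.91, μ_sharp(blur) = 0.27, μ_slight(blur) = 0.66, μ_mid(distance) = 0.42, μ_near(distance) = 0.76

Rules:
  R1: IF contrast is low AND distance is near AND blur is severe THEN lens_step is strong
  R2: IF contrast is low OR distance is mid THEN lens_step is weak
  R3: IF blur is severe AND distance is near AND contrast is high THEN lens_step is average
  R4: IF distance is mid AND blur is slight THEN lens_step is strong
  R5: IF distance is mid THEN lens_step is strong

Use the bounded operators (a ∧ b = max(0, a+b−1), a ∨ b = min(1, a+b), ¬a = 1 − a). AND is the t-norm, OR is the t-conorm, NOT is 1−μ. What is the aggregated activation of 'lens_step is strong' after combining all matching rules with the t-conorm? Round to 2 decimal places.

0.87

R1: low=0.70, near=0.76, severe=0.91; AND[max(0, a+b−1)] → w = 0.37
R2: low=0.70, mid=0.42; OR[min(1, a+b)] → w = 1.00
R3: severe=0.91, near=0.76, high=0.80; AND[max(0, a+b−1)] → w = 0.47
R4: mid=0.42, slight=0.66; AND[max(0, a+b−1)] → w = 0.08
R5: mid=0.42 → w = 0.42
Rules with consequent 'strong': {R1, R4, R5} → strengths 0.37, 0.08, 0.42
Aggregate via t-conorm [min(1, a+b)]: 0.87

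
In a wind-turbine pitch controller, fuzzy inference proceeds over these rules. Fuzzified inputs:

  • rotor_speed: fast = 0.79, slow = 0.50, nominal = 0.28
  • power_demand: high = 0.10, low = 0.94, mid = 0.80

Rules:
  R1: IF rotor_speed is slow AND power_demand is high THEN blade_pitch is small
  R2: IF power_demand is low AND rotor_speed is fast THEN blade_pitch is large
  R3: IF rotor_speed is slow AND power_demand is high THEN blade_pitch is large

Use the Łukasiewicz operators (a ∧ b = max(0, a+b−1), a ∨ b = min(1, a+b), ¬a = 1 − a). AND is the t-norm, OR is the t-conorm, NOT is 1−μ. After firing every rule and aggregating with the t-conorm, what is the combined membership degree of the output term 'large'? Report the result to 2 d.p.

R1: slow=0.50, high=0.10; AND[max(0, a+b−1)] → w = 0.00
R2: low=0.94, fast=0.79; AND[max(0, a+b−1)] → w = 0.73
R3: slow=0.50, high=0.10; AND[max(0, a+b−1)] → w = 0.00
Rules with consequent 'large': {R2, R3} → strengths 0.73, 0.00
Aggregate via t-conorm [min(1, a+b)]: 0.73

0.73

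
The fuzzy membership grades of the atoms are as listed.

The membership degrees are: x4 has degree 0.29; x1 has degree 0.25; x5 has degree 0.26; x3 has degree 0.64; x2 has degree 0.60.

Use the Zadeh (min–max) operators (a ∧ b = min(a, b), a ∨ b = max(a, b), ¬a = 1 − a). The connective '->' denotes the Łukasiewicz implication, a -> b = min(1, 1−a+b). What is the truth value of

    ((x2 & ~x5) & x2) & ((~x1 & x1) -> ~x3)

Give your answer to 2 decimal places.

0.60

~x5 = 1 − 0.26 = 0.74
x2 & ~x5 = min(a, b) on (0.60, 0.74) = 0.60
(x2 & ~x5) & x2 = min(a, b) on (0.60, 0.60) = 0.60
~x1 = 1 − 0.25 = 0.75
~x1 & x1 = min(a, b) on (0.75, 0.25) = 0.25
~x3 = 1 − 0.64 = 0.36
(~x1 & x1) -> ~x3  [Łukasiewicz: min(1, 1−a+b)] with a=0.25, b=0.36 → 1.00
((x2 & ~x5) & x2) & ((~x1 & x1) -> ~x3) = min(a, b) on (0.60, 1.00) = 0.60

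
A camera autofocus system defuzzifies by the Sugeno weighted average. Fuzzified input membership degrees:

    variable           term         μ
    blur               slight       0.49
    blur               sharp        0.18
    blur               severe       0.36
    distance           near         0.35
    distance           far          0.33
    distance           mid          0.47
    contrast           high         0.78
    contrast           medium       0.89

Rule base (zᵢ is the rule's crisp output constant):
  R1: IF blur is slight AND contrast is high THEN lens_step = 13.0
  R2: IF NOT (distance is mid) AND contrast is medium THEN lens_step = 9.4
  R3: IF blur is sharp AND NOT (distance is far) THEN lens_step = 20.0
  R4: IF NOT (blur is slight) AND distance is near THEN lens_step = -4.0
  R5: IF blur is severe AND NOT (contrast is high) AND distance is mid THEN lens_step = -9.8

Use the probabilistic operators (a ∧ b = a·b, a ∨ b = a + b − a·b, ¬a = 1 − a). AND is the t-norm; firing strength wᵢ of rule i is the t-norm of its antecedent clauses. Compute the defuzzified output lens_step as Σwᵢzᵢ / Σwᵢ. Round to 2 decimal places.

9.02

R1 (z=13.0): slight=0.49, high=0.78; AND[a·b] → w = 0.3822
R2 (z=9.4): ¬mid=1−0.47=0.53, medium=0.89; AND[a·b] → w = 0.4717
R3 (z=20.0): sharp=0.18, ¬far=1−0.33=0.67; AND[a·b] → w = 0.1206
R4 (z=-4.0): ¬slight=1−0.49=0.51, near=0.35; AND[a·b] → w = 0.1785
R5 (z=-9.8): severe=0.36, ¬high=1−0.78=0.22, mid=0.47; AND[a·b] → w = 0.0372
Weighted average = (0.3822·13.0 + 0.4717·9.4 + 0.1206·20.0 + 0.1785·-4.0 + 0.0372·-9.8) / (0.3822 + 0.4717 + 0.1206 + 0.1785 + 0.0372)
  = 10.7358 / 1.1902 = 9.02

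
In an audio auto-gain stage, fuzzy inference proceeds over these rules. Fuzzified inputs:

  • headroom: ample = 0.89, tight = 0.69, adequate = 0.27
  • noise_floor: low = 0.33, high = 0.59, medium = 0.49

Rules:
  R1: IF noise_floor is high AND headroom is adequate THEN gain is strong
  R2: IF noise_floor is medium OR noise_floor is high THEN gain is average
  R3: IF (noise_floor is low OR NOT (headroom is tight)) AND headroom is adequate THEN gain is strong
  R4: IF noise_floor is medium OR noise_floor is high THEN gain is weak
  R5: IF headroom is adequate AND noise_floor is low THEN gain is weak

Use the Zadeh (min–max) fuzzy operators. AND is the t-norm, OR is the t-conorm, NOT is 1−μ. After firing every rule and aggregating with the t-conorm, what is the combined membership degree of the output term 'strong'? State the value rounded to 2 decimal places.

R1: high=0.59, adequate=0.27; AND[min(a, b)] → w = 0.27
R2: medium=0.49, high=0.59; OR[max(a, b)] → w = 0.59
R3: (low=0.33 OR ¬tight=1−0.69=0.31) = 0.33; AND[min(a, b)] with adequate=0.27 → w = 0.27
R4: medium=0.49, high=0.59; OR[max(a, b)] → w = 0.59
R5: adequate=0.27, low=0.33; AND[min(a, b)] → w = 0.27
Rules with consequent 'strong': {R1, R3} → strengths 0.27, 0.27
Aggregate via t-conorm [max(a, b)]: 0.27

0.27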